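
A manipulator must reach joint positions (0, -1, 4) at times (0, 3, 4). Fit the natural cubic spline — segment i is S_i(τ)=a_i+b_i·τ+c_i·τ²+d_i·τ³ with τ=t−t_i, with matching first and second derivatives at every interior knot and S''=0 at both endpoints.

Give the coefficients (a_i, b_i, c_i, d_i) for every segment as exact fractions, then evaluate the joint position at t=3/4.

Δ: Δ0=-1/3, Δ1=5
row 1: diag=8, rhs=32; c'=1/8, d'=4
back: M1=4
M: M0=0, M1=4, M2=0
seg 0: a=0, c=M0/2=0, d=(M1−M0)/(6·3)=2/9, b=Δ0−h0·(2M0+M1)/6=-7/3
seg 1: a=-1, c=M1/2=2, d=(M2−M1)/(6·1)=-2/3, b=Δ1−h1·(2M1+M2)/6=11/3
t_q=3/4 → seg 0, τ=3/4; S=0+-7/3·τ+0·τ²+2/9·τ³=-53/32

  seg 0: a=0 b=-7/3 c=0 d=2/9
  seg 1: a=-1 b=11/3 c=2 d=-2/3
S(3/4) = -53/32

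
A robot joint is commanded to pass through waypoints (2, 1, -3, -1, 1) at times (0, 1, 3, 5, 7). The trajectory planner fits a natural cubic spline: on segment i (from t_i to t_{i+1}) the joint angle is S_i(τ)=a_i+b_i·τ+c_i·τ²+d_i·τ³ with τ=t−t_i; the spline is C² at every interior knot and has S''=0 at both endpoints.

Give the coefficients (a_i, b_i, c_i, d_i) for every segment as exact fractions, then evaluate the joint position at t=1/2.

  seg 0: a=2 b=-55/82 c=0 d=-27/82
  seg 1: a=1 b=-68/41 c=-81/82 d=67/164
  seg 2: a=-3 b=-29/41 c=60/41 d=-25/82
  seg 3: a=-1 b=61/41 c=-15/41 d=5/82
S(1/2) = 1065/656

Δ: Δ0=-1, Δ1=-2, Δ2=1, Δ3=1
row 1: diag=6, rhs=-6; c'=1/3, d'=-1
row 2: denom=8−2·1/3=22/3; d'=(18−2·-1)/(22/3)=30/11
row 3: denom=8−2·3/11=82/11; d'=(0−2·30/11)/(82/11)=-30/41
back: M3=-30/41
back: M2=30/11−3/11·-30/41=120/41
back: M1=-1−1/3·120/41=-81/41
M: M0=0, M1=-81/41, M2=120/41, M3=-30/41, M4=0
seg 0: a=2, c=M0/2=0, d=(M1−M0)/(6·1)=-27/82, b=Δ0−h0·(2M0+M1)/6=-55/82
seg 1: a=1, c=M1/2=-81/82, d=(M2−M1)/(6·2)=67/164, b=Δ1−h1·(2M1+M2)/6=-68/41
seg 2: a=-3, c=M2/2=60/41, d=(M3−M2)/(6·2)=-25/82, b=Δ2−h2·(2M2+M3)/6=-29/41
seg 3: a=-1, c=M3/2=-15/41, d=(M4−M3)/(6·2)=5/82, b=Δ3−h3·(2M3+M4)/6=61/41
t_q=1/2 → seg 0, τ=1/2; S=2+-55/82·τ+0·τ²+-27/82·τ³=1065/656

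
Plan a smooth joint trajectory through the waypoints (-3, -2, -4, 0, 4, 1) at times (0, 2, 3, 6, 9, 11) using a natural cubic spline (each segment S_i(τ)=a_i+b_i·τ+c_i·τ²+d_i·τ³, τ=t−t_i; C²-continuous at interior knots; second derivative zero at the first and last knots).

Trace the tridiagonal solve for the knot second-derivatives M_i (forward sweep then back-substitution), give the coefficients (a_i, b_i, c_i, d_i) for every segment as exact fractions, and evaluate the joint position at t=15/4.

  seg 0: a=-3 b=14035/9354 c=0 d=-4679/18708
  seg 1: a=-2 b=-14039/9354 c=-4679/3118 d=4684/4677
  seg 2: a=-4 b=-14009/9354 c=4689/3118 d=-2620/14031
  seg 3: a=0 b=23233/9354 c=-551/3118 d=-967/14031
  seg 4: a=4 b=-4091/9354 c=-2485/3118 d=2485/18708
S(15/4) = -217317/49888

Δ: Δ0=1/2, Δ1=-2, Δ2=4/3, Δ3=4/3, Δ4=-3/2
row 1: diag=6, rhs=-15; c'=1/6, d'=-5/2
row 2: denom=8−1·1/6=47/6; d'=(20−1·-5/2)/(47/6)=135/47
row 3: denom=12−3·18/47=510/47; d'=(0−3·135/47)/(510/47)=-27/34
row 4: denom=10−3·47/170=1559/170; d'=(-17−3·-27/34)/(1559/170)=-2485/1559
back: M4=-2485/1559
back: M3=-27/34−47/170·-2485/1559=-551/1559
back: M2=135/47−18/47·-551/1559=4689/1559
back: M1=-5/2−1/6·4689/1559=-4679/1559
M: M0=0, M1=-4679/1559, M2=4689/1559, M3=-551/1559, M4=-2485/1559, M5=0
seg 0: a=-3, c=M0/2=0, d=(M1−M0)/(6·2)=-4679/18708, b=Δ0−h0·(2M0+M1)/6=14035/9354
seg 1: a=-2, c=M1/2=-4679/3118, d=(M2−M1)/(6·1)=4684/4677, b=Δ1−h1·(2M1+M2)/6=-14039/9354
seg 2: a=-4, c=M2/2=4689/3118, d=(M3−M2)/(6·3)=-2620/14031, b=Δ2−h2·(2M2+M3)/6=-14009/9354
seg 3: a=0, c=M3/2=-551/3118, d=(M4−M3)/(6·3)=-967/14031, b=Δ3−h3·(2M3+M4)/6=23233/9354
seg 4: a=4, c=M4/2=-2485/3118, d=(M5−M4)/(6·2)=2485/18708, b=Δ4−h4·(2M4+M5)/6=-4091/9354
t_q=15/4 → seg 2, τ=3/4; S=-4+-14009/9354·τ+4689/3118·τ²+-2620/14031·τ³=-217317/49888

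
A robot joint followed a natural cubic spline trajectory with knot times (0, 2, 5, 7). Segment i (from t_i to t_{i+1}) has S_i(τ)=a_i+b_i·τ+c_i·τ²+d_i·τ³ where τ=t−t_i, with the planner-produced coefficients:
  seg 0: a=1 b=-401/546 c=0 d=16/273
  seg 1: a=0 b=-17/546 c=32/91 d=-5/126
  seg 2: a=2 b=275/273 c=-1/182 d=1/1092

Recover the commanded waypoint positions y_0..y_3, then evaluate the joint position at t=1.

y_0=1 y_1=0 y_2=2 y_3=4
S(1) = 59/182

y_0 = S_0(0) = a_0 = 1
y_1 = S_1(0) = a_1 = 0
y_2 = S_2(0) = a_2 = 2
y_3 = S_2(2) = 4
t_q=1 is in segment 0 (τ=1); S_0(τ)=59/182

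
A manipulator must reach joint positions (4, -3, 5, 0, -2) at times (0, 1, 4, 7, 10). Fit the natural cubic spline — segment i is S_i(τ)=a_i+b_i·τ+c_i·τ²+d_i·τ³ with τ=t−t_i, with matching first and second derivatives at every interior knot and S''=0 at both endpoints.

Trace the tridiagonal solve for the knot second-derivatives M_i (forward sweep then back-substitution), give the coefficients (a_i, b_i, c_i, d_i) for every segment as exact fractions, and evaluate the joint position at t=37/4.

  seg 0: a=4 b=-1379/162 c=0 d=245/162
  seg 1: a=-3 b=-322/81 c=245/54 d=-1129/1458
  seg 2: a=5 b=379/162 c=-197/81 d=533/1458
  seg 3: a=0 b=-193/81 c=139/162 d=-139/1458
S(37/4) = -2423/1152

Δ: Δ0=-7, Δ1=8/3, Δ2=-5/3, Δ3=-2/3
row 1: diag=8, rhs=58; c'=3/8, d'=29/4
row 2: denom=12−3·3/8=87/8; d'=(-26−3·29/4)/(87/8)=-382/87
row 3: denom=12−3·8/29=324/29; d'=(6−3·-382/87)/(324/29)=139/81
back: M3=139/81
back: M2=-382/87−8/29·139/81=-394/81
back: M1=29/4−3/8·-394/81=245/27
M: M0=0, M1=245/27, M2=-394/81, M3=139/81, M4=0
seg 0: a=4, c=M0/2=0, d=(M1−M0)/(6·1)=245/162, b=Δ0−h0·(2M0+M1)/6=-1379/162
seg 1: a=-3, c=M1/2=245/54, d=(M2−M1)/(6·3)=-1129/1458, b=Δ1−h1·(2M1+M2)/6=-322/81
seg 2: a=5, c=M2/2=-197/81, d=(M3−M2)/(6·3)=533/1458, b=Δ2−h2·(2M2+M3)/6=379/162
seg 3: a=0, c=M3/2=139/162, d=(M4−M3)/(6·3)=-139/1458, b=Δ3−h3·(2M3+M4)/6=-193/81
t_q=37/4 → seg 3, τ=9/4; S=0+-193/81·τ+139/162·τ²+-139/1458·τ³=-2423/1152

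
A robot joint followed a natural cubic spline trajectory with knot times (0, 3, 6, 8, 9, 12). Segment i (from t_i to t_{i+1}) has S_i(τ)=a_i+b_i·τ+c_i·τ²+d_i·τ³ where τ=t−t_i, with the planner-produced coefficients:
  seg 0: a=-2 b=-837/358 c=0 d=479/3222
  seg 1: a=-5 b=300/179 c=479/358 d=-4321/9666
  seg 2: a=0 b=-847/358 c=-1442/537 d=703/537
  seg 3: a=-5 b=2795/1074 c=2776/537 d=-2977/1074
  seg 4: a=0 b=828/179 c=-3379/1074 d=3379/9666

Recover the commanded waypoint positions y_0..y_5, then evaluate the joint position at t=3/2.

y_0=-2 y_1=-5 y_2=0 y_3=-5 y_4=0 y_5=-5
S(3/2) = -14335/2864

y_0 = S_0(0) = a_0 = -2
y_1 = S_1(0) = a_1 = -5
y_2 = S_2(0) = a_2 = 0
y_3 = S_3(0) = a_3 = -5
y_4 = S_4(0) = a_4 = 0
y_5 = S_4(3) = -5
t_q=3/2 is in segment 0 (τ=3/2); S_0(τ)=-14335/2864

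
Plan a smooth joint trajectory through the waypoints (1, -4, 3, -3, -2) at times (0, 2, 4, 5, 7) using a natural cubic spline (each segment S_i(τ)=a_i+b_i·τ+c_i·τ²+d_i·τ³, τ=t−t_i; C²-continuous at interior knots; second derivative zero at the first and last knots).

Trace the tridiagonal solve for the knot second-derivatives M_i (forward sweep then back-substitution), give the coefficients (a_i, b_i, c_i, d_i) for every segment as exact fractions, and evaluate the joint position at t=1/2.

  seg 0: a=1 b=-657/128 c=0 d=337/512
  seg 1: a=-4 b=177/64 c=1011/256 d=-917/512
  seg 2: a=3 b=-375/128 c=-435/64 d=477/128
  seg 3: a=-3 b=-171/32 c=561/128 d=-187/256
S(1/2) = -6079/4096

Δ: Δ0=-5/2, Δ1=7/2, Δ2=-6, Δ3=1/2
row 1: diag=8, rhs=36; c'=1/4, d'=9/2
row 2: denom=6−2·1/4=11/2; d'=(-57−2·9/2)/(11/2)=-12
row 3: denom=6−1·2/11=64/11; d'=(39−1·-12)/(64/11)=561/64
back: M3=561/64
back: M2=-12−2/11·561/64=-435/32
back: M1=9/2−1/4·-435/32=1011/128
M: M0=0, M1=1011/128, M2=-435/32, M3=561/64, M4=0
seg 0: a=1, c=M0/2=0, d=(M1−M0)/(6·2)=337/512, b=Δ0−h0·(2M0+M1)/6=-657/128
seg 1: a=-4, c=M1/2=1011/256, d=(M2−M1)/(6·2)=-917/512, b=Δ1−h1·(2M1+M2)/6=177/64
seg 2: a=3, c=M2/2=-435/64, d=(M3−M2)/(6·1)=477/128, b=Δ2−h2·(2M2+M3)/6=-375/128
seg 3: a=-3, c=M3/2=561/128, d=(M4−M3)/(6·2)=-187/256, b=Δ3−h3·(2M3+M4)/6=-171/32
t_q=1/2 → seg 0, τ=1/2; S=1+-657/128·τ+0·τ²+337/512·τ³=-6079/4096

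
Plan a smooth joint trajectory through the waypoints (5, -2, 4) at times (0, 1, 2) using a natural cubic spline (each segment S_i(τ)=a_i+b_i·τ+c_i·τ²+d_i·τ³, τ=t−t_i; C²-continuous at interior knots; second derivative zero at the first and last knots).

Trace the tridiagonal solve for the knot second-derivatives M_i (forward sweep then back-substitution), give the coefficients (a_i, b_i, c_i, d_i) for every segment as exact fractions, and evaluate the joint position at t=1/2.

  seg 0: a=5 b=-41/4 c=0 d=13/4
  seg 1: a=-2 b=-1/2 c=39/4 d=-13/4
S(1/2) = 9/32

Δ: Δ0=-7, Δ1=6
row 1: diag=4, rhs=78; c'=1/4, d'=39/2
back: M1=39/2
M: M0=0, M1=39/2, M2=0
seg 0: a=5, c=M0/2=0, d=(M1−M0)/(6·1)=13/4, b=Δ0−h0·(2M0+M1)/6=-41/4
seg 1: a=-2, c=M1/2=39/4, d=(M2−M1)/(6·1)=-13/4, b=Δ1−h1·(2M1+M2)/6=-1/2
t_q=1/2 → seg 0, τ=1/2; S=5+-41/4·τ+0·τ²+13/4·τ³=9/32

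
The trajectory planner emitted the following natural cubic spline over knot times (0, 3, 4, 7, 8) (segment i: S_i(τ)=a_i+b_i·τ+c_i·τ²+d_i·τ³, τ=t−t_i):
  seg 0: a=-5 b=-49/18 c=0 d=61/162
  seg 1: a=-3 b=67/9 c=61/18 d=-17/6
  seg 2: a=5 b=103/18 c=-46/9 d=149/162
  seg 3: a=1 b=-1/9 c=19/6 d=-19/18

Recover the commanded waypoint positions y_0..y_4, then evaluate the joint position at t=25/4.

y_0=-5 y_1=-3 y_2=5 y_3=1 y_4=3
S(25/4) = 317/128

y_0 = S_0(0) = a_0 = -5
y_1 = S_1(0) = a_1 = -3
y_2 = S_2(0) = a_2 = 5
y_3 = S_3(0) = a_3 = 1
y_4 = S_3(1) = 3
t_q=25/4 is in segment 2 (τ=9/4); S_2(τ)=317/128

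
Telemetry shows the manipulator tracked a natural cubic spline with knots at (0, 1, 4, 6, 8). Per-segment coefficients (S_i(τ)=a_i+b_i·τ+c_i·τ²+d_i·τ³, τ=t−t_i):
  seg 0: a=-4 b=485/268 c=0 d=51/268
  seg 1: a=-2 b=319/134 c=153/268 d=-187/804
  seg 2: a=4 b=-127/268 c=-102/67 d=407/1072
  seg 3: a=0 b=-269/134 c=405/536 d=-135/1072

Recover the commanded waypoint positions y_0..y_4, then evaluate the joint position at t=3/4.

y_0=-4 y_1=-2 y_2=4 y_3=0 y_4=-2
S(3/4) = -43951/17152

y_0 = S_0(0) = a_0 = -4
y_1 = S_1(0) = a_1 = -2
y_2 = S_2(0) = a_2 = 4
y_3 = S_3(0) = a_3 = 0
y_4 = S_3(2) = -2
t_q=3/4 is in segment 0 (τ=3/4); S_0(τ)=-43951/17152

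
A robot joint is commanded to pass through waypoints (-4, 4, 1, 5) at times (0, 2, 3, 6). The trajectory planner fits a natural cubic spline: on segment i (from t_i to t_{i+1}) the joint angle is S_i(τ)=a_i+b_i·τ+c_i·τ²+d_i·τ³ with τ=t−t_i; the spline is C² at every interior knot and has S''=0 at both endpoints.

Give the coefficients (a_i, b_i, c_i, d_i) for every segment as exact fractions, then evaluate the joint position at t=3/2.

Δ: Δ0=4, Δ1=-3, Δ2=4/3
row 1: diag=6, rhs=-42; c'=1/6, d'=-7
row 2: denom=8−1·1/6=47/6; d'=(26−1·-7)/(47/6)=198/47
back: M2=198/47
back: M1=-7−1/6·198/47=-362/47
M: M0=0, M1=-362/47, M2=198/47, M3=0
seg 0: a=-4, c=M0/2=0, d=(M1−M0)/(6·2)=-181/282, b=Δ0−h0·(2M0+M1)/6=926/141
seg 1: a=4, c=M1/2=-181/47, d=(M2−M1)/(6·1)=280/141, b=Δ1−h1·(2M1+M2)/6=-160/141
seg 2: a=1, c=M2/2=99/47, d=(M3−M2)/(6·3)=-11/47, b=Δ2−h2·(2M2+M3)/6=-406/141
t_q=3/2 → seg 0, τ=3/2; S=-4+926/141·τ+0·τ²+-181/282·τ³=2771/752

  seg 0: a=-4 b=926/141 c=0 d=-181/282
  seg 1: a=4 b=-160/141 c=-181/47 d=280/141
  seg 2: a=1 b=-406/141 c=99/47 d=-11/47
S(3/2) = 2771/752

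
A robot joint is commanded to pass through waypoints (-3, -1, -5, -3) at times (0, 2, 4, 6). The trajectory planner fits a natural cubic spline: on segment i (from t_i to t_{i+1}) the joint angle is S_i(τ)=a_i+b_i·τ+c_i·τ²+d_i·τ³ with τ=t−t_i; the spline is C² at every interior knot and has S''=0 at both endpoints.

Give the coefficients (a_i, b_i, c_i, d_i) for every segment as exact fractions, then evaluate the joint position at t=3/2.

  seg 0: a=-3 b=2 c=0 d=-1/4
  seg 1: a=-1 b=-1 c=-3/2 d=1/2
  seg 2: a=-5 b=-1 c=3/2 d=-1/4
S(3/2) = -27/32

Δ: Δ0=1, Δ1=-2, Δ2=1
row 1: diag=8, rhs=-18; c'=1/4, d'=-9/4
row 2: denom=8−2·1/4=15/2; d'=(18−2·-9/4)/(15/2)=3
back: M2=3
back: M1=-9/4−1/4·3=-3
M: M0=0, M1=-3, M2=3, M3=0
seg 0: a=-3, c=M0/2=0, d=(M1−M0)/(6·2)=-1/4, b=Δ0−h0·(2M0+M1)/6=2
seg 1: a=-1, c=M1/2=-3/2, d=(M2−M1)/(6·2)=1/2, b=Δ1−h1·(2M1+M2)/6=-1
seg 2: a=-5, c=M2/2=3/2, d=(M3−M2)/(6·2)=-1/4, b=Δ2−h2·(2M2+M3)/6=-1
t_q=3/2 → seg 0, τ=3/2; S=-3+2·τ+0·τ²+-1/4·τ³=-27/32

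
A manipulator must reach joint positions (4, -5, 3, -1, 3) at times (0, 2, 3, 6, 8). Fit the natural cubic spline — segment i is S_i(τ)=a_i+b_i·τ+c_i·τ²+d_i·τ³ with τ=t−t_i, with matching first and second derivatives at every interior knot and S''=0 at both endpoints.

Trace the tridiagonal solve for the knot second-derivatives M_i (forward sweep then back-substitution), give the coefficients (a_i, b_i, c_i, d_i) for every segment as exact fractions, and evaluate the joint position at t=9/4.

Δ: Δ0=-9/2, Δ1=8, Δ2=-4/3, Δ3=2
row 1: diag=6, rhs=75; c'=1/6, d'=25/2
row 2: denom=8−1·1/6=47/6; d'=(-56−1·25/2)/(47/6)=-411/47
row 3: denom=10−3·18/47=416/47; d'=(20−3·-411/47)/(416/47)=2173/416
back: M3=2173/416
back: M2=-411/47−18/47·2173/416=-2235/208
back: M1=25/2−1/6·-2235/208=5945/416
M: M0=0, M1=5945/416, M2=-2235/208, M3=2173/416, M4=0
seg 0: a=4, c=M0/2=0, d=(M1−M0)/(6·2)=5945/4992, b=Δ0−h0·(2M0+M1)/6=-11561/1248
seg 1: a=-5, c=M1/2=5945/832, d=(M2−M1)/(6·1)=-10415/2496, b=Δ1−h1·(2M1+M2)/6=3137/624
seg 2: a=3, c=M2/2=-2235/416, d=(M3−M2)/(6·3)=511/576, b=Δ2−h2·(2M2+M3)/6=16973/2496
seg 3: a=-1, c=M3/2=2173/832, d=(M4−M3)/(6·2)=-2173/4992, b=Δ3−h3·(2M3+M4)/6=-925/624
t_q=9/4 → seg 1, τ=1/4; S=-5+3137/624·τ+5945/832·τ²+-10415/2496·τ³=-179009/53248

  seg 0: a=4 b=-11561/1248 c=0 d=5945/4992
  seg 1: a=-5 b=3137/624 c=5945/832 d=-10415/2496
  seg 2: a=3 b=16973/2496 c=-2235/416 d=511/576
  seg 3: a=-1 b=-925/624 c=2173/832 d=-2173/4992
S(9/4) = -179009/53248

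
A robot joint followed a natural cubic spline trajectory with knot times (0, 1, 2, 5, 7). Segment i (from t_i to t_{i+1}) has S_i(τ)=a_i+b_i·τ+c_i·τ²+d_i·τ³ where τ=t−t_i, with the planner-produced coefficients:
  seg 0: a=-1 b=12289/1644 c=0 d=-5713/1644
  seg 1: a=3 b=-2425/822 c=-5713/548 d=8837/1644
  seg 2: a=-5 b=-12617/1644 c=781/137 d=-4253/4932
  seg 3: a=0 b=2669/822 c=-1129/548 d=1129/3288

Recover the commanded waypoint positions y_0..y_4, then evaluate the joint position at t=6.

y_0 = S_0(0) = a_0 = -1
y_1 = S_1(0) = a_1 = 3
y_2 = S_2(0) = a_2 = -5
y_3 = S_3(0) = a_3 = 0
y_4 = S_3(2) = 1
t_q=6 is in segment 3 (τ=1); S_3(τ)=1677/1096

y_0=-1 y_1=3 y_2=-5 y_3=0 y_4=1
S(6) = 1677/1096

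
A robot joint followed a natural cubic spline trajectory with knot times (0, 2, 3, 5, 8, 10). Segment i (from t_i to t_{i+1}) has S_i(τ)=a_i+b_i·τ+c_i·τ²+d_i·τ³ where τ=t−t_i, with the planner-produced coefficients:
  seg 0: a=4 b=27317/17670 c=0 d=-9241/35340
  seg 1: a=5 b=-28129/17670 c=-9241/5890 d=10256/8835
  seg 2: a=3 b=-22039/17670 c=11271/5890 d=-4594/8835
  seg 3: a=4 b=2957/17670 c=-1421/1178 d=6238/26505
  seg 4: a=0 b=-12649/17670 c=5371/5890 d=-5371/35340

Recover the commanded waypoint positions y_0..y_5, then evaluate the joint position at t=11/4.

y_0=4 y_1=5 y_2=3 y_3=4 y_4=0 y_5=1
S(11/4) = 321667/94240

y_0 = S_0(0) = a_0 = 4
y_1 = S_1(0) = a_1 = 5
y_2 = S_2(0) = a_2 = 3
y_3 = S_3(0) = a_3 = 4
y_4 = S_4(0) = a_4 = 0
y_5 = S_4(2) = 1
t_q=11/4 is in segment 1 (τ=3/4); S_1(τ)=321667/94240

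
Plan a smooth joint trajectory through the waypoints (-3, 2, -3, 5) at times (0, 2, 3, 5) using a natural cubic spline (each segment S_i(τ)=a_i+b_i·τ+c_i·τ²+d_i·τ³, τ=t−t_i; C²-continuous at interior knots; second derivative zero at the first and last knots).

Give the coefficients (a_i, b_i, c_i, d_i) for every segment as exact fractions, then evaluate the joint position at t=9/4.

Δ: Δ0=5/2, Δ1=-5, Δ2=4
row 1: diag=6, rhs=-45; c'=1/6, d'=-15/2
row 2: denom=6−1·1/6=35/6; d'=(54−1·-15/2)/(35/6)=369/35
back: M2=369/35
back: M1=-15/2−1/6·369/35=-324/35
M: M0=0, M1=-324/35, M2=369/35, M3=0
seg 0: a=-3, c=M0/2=0, d=(M1−M0)/(6·2)=-27/35, b=Δ0−h0·(2M0+M1)/6=391/70
seg 1: a=2, c=M1/2=-162/35, d=(M2−M1)/(6·1)=33/10, b=Δ1−h1·(2M1+M2)/6=-257/70
seg 2: a=-3, c=M2/2=369/70, d=(M3−M2)/(6·2)=-123/140, b=Δ2−h2·(2M2+M3)/6=-106/35
t_q=9/4 → seg 1, τ=1/4; S=2+-257/70·τ+-162/35·τ²+33/10·τ³=3783/4480

  seg 0: a=-3 b=391/70 c=0 d=-27/35
  seg 1: a=2 b=-257/70 c=-162/35 d=33/10
  seg 2: a=-3 b=-106/35 c=369/70 d=-123/140
S(9/4) = 3783/4480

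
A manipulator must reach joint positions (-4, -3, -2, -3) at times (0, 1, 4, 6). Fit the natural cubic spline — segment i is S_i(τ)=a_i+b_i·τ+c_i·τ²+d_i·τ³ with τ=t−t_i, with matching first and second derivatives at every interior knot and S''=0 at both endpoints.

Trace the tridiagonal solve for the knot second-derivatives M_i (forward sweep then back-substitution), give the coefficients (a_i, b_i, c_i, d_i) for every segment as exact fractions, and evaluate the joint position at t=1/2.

Δ: Δ0=1, Δ1=1/3, Δ2=-1/2
row 1: diag=8, rhs=-4; c'=3/8, d'=-1/2
row 2: denom=10−3·3/8=71/8; d'=(-5−3·-1/2)/(71/8)=-28/71
back: M2=-28/71
back: M1=-1/2−3/8·-28/71=-25/71
M: M0=0, M1=-25/71, M2=-28/71, M3=0
seg 0: a=-4, c=M0/2=0, d=(M1−M0)/(6·1)=-25/426, b=Δ0−h0·(2M0+M1)/6=451/426
seg 1: a=-3, c=M1/2=-25/142, d=(M2−M1)/(6·3)=-1/426, b=Δ1−h1·(2M1+M2)/6=188/213
seg 2: a=-2, c=M2/2=-14/71, d=(M3−M2)/(6·2)=7/213, b=Δ2−h2·(2M2+M3)/6=-101/426
t_q=1/2 → seg 0, τ=1/2; S=-4+451/426·τ+0·τ²+-25/426·τ³=-3951/1136

  seg 0: a=-4 b=451/426 c=0 d=-25/426
  seg 1: a=-3 b=188/213 c=-25/142 d=-1/426
  seg 2: a=-2 b=-101/426 c=-14/71 d=7/213
S(1/2) = -3951/1136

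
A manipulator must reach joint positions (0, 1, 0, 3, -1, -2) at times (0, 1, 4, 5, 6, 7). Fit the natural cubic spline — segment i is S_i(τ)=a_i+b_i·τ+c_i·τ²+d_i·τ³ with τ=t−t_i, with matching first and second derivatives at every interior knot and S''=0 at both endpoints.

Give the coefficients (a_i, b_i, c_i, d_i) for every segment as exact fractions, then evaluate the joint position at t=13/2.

  seg 0: a=0 b=3572/2379 c=0 d=-1193/2379
  seg 1: a=1 b=-7/2379 c=-1193/793 d=3317/7137
  seg 2: a=0 b=644/183 c=2124/793 d=-7607/2379
  seg 3: a=3 b=-1705/2379 c=-5483/793 d=8638/2379
  seg 4: a=-1 b=-8689/2379 c=3155/793 d=-3155/2379
S(13/2) = -12671/6344

Δ: Δ0=1, Δ1=-1/3, Δ2=3, Δ3=-4, Δ4=-1
row 1: diag=8, rhs=-8; c'=3/8, d'=-1
row 2: denom=8−3·3/8=55/8; d'=(20−3·-1)/(55/8)=184/55
row 3: denom=4−1·8/55=212/55; d'=(-42−1·184/55)/(212/55)=-1247/106
row 4: denom=4−1·55/212=793/212; d'=(18−1·-1247/106)/(793/212)=6310/793
back: M4=6310/793
back: M3=-1247/106−55/212·6310/793=-10966/793
back: M2=184/55−8/55·-10966/793=4248/793
back: M1=-1−3/8·4248/793=-2386/793
M: M0=0, M1=-2386/793, M2=4248/793, M3=-10966/793, M4=6310/793, M5=0
seg 0: a=0, c=M0/2=0, d=(M1−M0)/(6·1)=-1193/2379, b=Δ0−h0·(2M0+M1)/6=3572/2379
seg 1: a=1, c=M1/2=-1193/793, d=(M2−M1)/(6·3)=3317/7137, b=Δ1−h1·(2M1+M2)/6=-7/2379
seg 2: a=0, c=M2/2=2124/793, d=(M3−M2)/(6·1)=-7607/2379, b=Δ2−h2·(2M2+M3)/6=644/183
seg 3: a=3, c=M3/2=-5483/793, d=(M4−M3)/(6·1)=8638/2379, b=Δ3−h3·(2M3+M4)/6=-1705/2379
seg 4: a=-1, c=M4/2=3155/793, d=(M5−M4)/(6·1)=-3155/2379, b=Δ4−h4·(2M4+M5)/6=-8689/2379
t_q=13/2 → seg 4, τ=1/2; S=-1+-8689/2379·τ+3155/793·τ²+-3155/2379·τ³=-12671/6344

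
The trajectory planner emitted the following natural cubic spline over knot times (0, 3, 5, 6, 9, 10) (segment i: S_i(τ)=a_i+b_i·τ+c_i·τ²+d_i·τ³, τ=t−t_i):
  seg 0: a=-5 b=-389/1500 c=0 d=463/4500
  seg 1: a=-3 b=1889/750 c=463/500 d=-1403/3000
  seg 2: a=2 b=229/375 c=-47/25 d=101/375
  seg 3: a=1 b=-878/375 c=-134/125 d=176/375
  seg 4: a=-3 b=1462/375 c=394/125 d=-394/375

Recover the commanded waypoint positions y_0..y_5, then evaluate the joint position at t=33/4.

y_0=-5 y_1=-3 y_2=2 y_3=1 y_4=-3 y_5=3
S(33/4) = -4349/1000

y_0 = S_0(0) = a_0 = -5
y_1 = S_1(0) = a_1 = -3
y_2 = S_2(0) = a_2 = 2
y_3 = S_3(0) = a_3 = 1
y_4 = S_4(0) = a_4 = -3
y_5 = S_4(1) = 3
t_q=33/4 is in segment 3 (τ=9/4); S_3(τ)=-4349/1000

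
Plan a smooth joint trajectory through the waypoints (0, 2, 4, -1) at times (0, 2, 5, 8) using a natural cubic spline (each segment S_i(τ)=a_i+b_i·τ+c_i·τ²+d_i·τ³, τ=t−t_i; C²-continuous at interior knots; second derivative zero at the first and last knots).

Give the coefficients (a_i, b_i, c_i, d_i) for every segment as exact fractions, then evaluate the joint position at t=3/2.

Δ: Δ0=1, Δ1=2/3, Δ2=-5/3
row 1: diag=10, rhs=-2; c'=3/10, d'=-1/5
row 2: denom=12−3·3/10=111/10; d'=(-14−3·-1/5)/(111/10)=-134/111
back: M2=-134/111
back: M1=-1/5−3/10·-134/111=6/37
M: M0=0, M1=6/37, M2=-134/111, M3=0
seg 0: a=0, c=M0/2=0, d=(M1−M0)/(6·2)=1/74, b=Δ0−h0·(2M0+M1)/6=35/37
seg 1: a=2, c=M1/2=3/37, d=(M2−M1)/(6·3)=-76/999, b=Δ1−h1·(2M1+M2)/6=41/37
seg 2: a=4, c=M2/2=-67/111, d=(M3−M2)/(6·3)=67/999, b=Δ2−h2·(2M2+M3)/6=-17/37
t_q=3/2 → seg 0, τ=3/2; S=0+35/37·τ+0·τ²+1/74·τ³=867/592

  seg 0: a=0 b=35/37 c=0 d=1/74
  seg 1: a=2 b=41/37 c=3/37 d=-76/999
  seg 2: a=4 b=-17/37 c=-67/111 d=67/999
S(3/2) = 867/592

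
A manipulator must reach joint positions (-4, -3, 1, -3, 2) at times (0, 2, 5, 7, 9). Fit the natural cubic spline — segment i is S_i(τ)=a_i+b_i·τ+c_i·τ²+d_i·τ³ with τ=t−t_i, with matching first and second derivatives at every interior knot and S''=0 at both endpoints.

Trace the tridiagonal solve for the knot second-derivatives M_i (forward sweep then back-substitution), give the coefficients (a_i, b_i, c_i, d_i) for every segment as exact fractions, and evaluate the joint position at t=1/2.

Δ: Δ0=1/2, Δ1=4/3, Δ2=-2, Δ3=5/2
row 1: diag=10, rhs=5; c'=3/10, d'=1/2
row 2: denom=10−3·3/10=91/10; d'=(-20−3·1/2)/(91/10)=-215/91
row 3: denom=8−2·20/91=688/91; d'=(27−2·-215/91)/(688/91)=2887/688
back: M3=2887/688
back: M2=-215/91−20/91·2887/688=-565/172
back: M1=1/2−3/10·-565/172=511/344
M: M0=0, M1=511/344, M2=-565/172, M3=2887/688, M4=0
seg 0: a=-4, c=M0/2=0, d=(M1−M0)/(6·2)=511/4128, b=Δ0−h0·(2M0+M1)/6=5/1032
seg 1: a=-3, c=M1/2=511/688, d=(M2−M1)/(6·3)=-547/2064, b=Δ1−h1·(2M1+M2)/6=769/516
seg 2: a=1, c=M2/2=-565/344, d=(M3−M2)/(6·2)=5147/8256, b=Δ2−h2·(2M2+M3)/6=-2495/2064
seg 3: a=-3, c=M3/2=2887/1376, d=(M4−M3)/(6·2)=-2887/8256, b=Δ3−h3·(2M3+M4)/6=-307/1032
t_q=1/2 → seg 0, τ=1/2; S=-4+5/1032·τ+0·τ²+511/4128·τ³=-43835/11008

  seg 0: a=-4 b=5/1032 c=0 d=511/4128
  seg 1: a=-3 b=769/516 c=511/688 d=-547/2064
  seg 2: a=1 b=-2495/2064 c=-565/344 d=5147/8256
  seg 3: a=-3 b=-307/1032 c=2887/1376 d=-2887/8256
S(1/2) = -43835/11008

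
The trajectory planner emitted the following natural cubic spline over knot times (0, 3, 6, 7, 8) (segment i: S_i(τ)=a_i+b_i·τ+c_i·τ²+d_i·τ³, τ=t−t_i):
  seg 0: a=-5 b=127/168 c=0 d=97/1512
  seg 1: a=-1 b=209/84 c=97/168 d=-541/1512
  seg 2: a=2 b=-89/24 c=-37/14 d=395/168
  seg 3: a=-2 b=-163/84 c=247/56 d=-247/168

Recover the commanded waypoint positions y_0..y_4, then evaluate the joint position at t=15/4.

y_0=-5 y_1=-1 y_2=2 y_3=-2 y_4=-1
S(15/4) = 3727/3584

y_0 = S_0(0) = a_0 = -5
y_1 = S_1(0) = a_1 = -1
y_2 = S_2(0) = a_2 = 2
y_3 = S_3(0) = a_3 = -2
y_4 = S_3(1) = -1
t_q=15/4 is in segment 1 (τ=3/4); S_1(τ)=3727/3584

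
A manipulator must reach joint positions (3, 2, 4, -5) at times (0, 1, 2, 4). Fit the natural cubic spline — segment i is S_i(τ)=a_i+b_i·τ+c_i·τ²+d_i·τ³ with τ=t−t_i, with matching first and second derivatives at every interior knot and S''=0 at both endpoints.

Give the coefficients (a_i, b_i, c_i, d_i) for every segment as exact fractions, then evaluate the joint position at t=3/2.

  seg 0: a=3 b=-95/46 c=0 d=49/46
  seg 1: a=2 b=26/23 c=147/46 d=-107/46
  seg 2: a=4 b=25/46 c=-87/23 d=29/46
S(3/2) = 1131/368

Δ: Δ0=-1, Δ1=2, Δ2=-9/2
row 1: diag=4, rhs=18; c'=1/4, d'=9/2
row 2: denom=6−1·1/4=23/4; d'=(-39−1·9/2)/(23/4)=-174/23
back: M2=-174/23
back: M1=9/2−1/4·-174/23=147/23
M: M0=0, M1=147/23, M2=-174/23, M3=0
seg 0: a=3, c=M0/2=0, d=(M1−M0)/(6·1)=49/46, b=Δ0−h0·(2M0+M1)/6=-95/46
seg 1: a=2, c=M1/2=147/46, d=(M2−M1)/(6·1)=-107/46, b=Δ1−h1·(2M1+M2)/6=26/23
seg 2: a=4, c=M2/2=-87/23, d=(M3−M2)/(6·2)=29/46, b=Δ2−h2·(2M2+M3)/6=25/46
t_q=3/2 → seg 1, τ=1/2; S=2+26/23·τ+147/46·τ²+-107/46·τ³=1131/368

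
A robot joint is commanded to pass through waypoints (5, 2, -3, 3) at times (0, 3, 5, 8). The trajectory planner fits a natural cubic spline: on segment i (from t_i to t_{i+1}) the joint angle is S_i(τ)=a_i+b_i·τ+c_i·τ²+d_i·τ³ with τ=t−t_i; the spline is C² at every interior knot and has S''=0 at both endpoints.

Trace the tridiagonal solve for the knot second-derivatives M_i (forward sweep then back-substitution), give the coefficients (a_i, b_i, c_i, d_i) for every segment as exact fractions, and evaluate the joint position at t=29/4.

  seg 0: a=5 b=-1/4 c=0 d=-1/12
  seg 1: a=2 b=-5/2 c=-3/4 d=3/8
  seg 2: a=-3 b=-1 c=3/2 d=-1/6
S(29/4) = 57/128

Δ: Δ0=-1, Δ1=-5/2, Δ2=2
row 1: diag=10, rhs=-9; c'=1/5, d'=-9/10
row 2: denom=10−2·1/5=48/5; d'=(27−2·-9/10)/(48/5)=3
back: M2=3
back: M1=-9/10−1/5·3=-3/2
M: M0=0, M1=-3/2, M2=3, M3=0
seg 0: a=5, c=M0/2=0, d=(M1−M0)/(6·3)=-1/12, b=Δ0−h0·(2M0+M1)/6=-1/4
seg 1: a=2, c=M1/2=-3/4, d=(M2−M1)/(6·2)=3/8, b=Δ1−h1·(2M1+M2)/6=-5/2
seg 2: a=-3, c=M2/2=3/2, d=(M3−M2)/(6·3)=-1/6, b=Δ2−h2·(2M2+M3)/6=-1
t_q=29/4 → seg 2, τ=9/4; S=-3+-1·τ+3/2·τ²+-1/6·τ³=57/128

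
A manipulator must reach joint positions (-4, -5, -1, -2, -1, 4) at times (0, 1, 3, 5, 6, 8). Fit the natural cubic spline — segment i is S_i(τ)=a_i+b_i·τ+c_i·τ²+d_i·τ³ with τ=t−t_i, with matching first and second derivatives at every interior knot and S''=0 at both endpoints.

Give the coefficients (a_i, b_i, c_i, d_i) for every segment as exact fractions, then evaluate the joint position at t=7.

Δ: Δ0=-1, Δ1=2, Δ2=-1/2, Δ3=1, Δ4=5/2
row 1: diag=6, rhs=18; c'=1/3, d'=3
row 2: denom=8−2·1/3=22/3; d'=(-15−2·3)/(22/3)=-63/22
row 3: denom=6−2·3/11=60/11; d'=(9−2·-63/22)/(60/11)=27/10
row 4: denom=6−1·11/60=349/60; d'=(9−1·27/10)/(349/60)=378/349
back: M4=378/349
back: M3=27/10−11/60·378/349=873/349
back: M2=-63/22−3/11·873/349=-2475/698
back: M1=3−1/3·-2475/698=2919/698
M: M0=0, M1=2919/698, M2=-2475/698, M3=873/349, M4=378/349, M5=0
seg 0: a=-4, c=M0/2=0, d=(M1−M0)/(6·1)=973/1396, b=Δ0−h0·(2M0+M1)/6=-2369/1396
seg 1: a=-5, c=M1/2=2919/1396, d=(M2−M1)/(6·2)=-899/1396, b=Δ1−h1·(2M1+M2)/6=275/698
seg 2: a=-1, c=M2/2=-2475/1396, d=(M3−M2)/(6·2)=1407/2792, b=Δ2−h2·(2M2+M3)/6=719/698
seg 3: a=-2, c=M3/2=873/698, d=(M4−M3)/(6·1)=-165/698, b=Δ3−h3·(2M3+M4)/6=-5/349
seg 4: a=-1, c=M4/2=189/349, d=(M5−M4)/(6·2)=-63/698, b=Δ4−h4·(2M4+M5)/6=1241/698
t_q=7 → seg 4, τ=1; S=-1+1241/698·τ+189/349·τ²+-63/698·τ³=429/349

  seg 0: a=-4 b=-2369/1396 c=0 d=973/1396
  seg 1: a=-5 b=275/698 c=2919/1396 d=-899/1396
  seg 2: a=-1 b=719/698 c=-2475/1396 d=1407/2792
  seg 3: a=-2 b=-5/349 c=873/698 d=-165/698
  seg 4: a=-1 b=1241/698 c=189/349 d=-63/698
S(7) = 429/349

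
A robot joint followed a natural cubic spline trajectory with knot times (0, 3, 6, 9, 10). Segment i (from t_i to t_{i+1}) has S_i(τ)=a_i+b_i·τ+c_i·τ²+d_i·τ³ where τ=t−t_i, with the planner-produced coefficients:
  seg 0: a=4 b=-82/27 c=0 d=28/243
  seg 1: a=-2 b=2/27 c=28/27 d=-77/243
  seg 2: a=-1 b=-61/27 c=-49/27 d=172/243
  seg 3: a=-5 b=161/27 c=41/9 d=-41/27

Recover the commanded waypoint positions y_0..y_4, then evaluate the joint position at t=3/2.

y_0 = S_0(0) = a_0 = 4
y_1 = S_1(0) = a_1 = -2
y_2 = S_2(0) = a_2 = -1
y_3 = S_3(0) = a_3 = -5
y_4 = S_3(1) = 4
t_q=3/2 is in segment 0 (τ=3/2); S_0(τ)=-1/6

y_0=4 y_1=-2 y_2=-1 y_3=-5 y_4=4
S(3/2) = -1/6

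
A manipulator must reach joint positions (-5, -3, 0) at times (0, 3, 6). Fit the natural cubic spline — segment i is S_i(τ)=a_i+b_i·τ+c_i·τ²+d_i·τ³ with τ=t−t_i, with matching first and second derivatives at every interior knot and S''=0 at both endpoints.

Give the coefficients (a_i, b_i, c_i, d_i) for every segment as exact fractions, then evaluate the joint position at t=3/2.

  seg 0: a=-5 b=7/12 c=0 d=1/108
  seg 1: a=-3 b=5/6 c=1/12 d=-1/108
S(3/2) = -131/32

Δ: Δ0=2/3, Δ1=1
row 1: diag=12, rhs=2; c'=1/4, d'=1/6
back: M1=1/6
M: M0=0, M1=1/6, M2=0
seg 0: a=-5, c=M0/2=0, d=(M1−M0)/(6·3)=1/108, b=Δ0−h0·(2M0+M1)/6=7/12
seg 1: a=-3, c=M1/2=1/12, d=(M2−M1)/(6·3)=-1/108, b=Δ1−h1·(2M1+M2)/6=5/6
t_q=3/2 → seg 0, τ=3/2; S=-5+7/12·τ+0·τ²+1/108·τ³=-131/32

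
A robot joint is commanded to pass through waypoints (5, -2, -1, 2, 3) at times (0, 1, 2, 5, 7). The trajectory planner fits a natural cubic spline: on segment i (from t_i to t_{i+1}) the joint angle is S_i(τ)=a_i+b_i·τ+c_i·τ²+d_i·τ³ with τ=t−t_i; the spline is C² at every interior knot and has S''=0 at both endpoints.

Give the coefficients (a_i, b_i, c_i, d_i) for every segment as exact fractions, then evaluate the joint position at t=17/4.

Δ: Δ0=-7, Δ1=1, Δ2=1, Δ3=1/2
row 1: diag=4, rhs=48; c'=1/4, d'=12
row 2: denom=8−1·1/4=31/4; d'=(0−1·12)/(31/4)=-48/31
row 3: denom=10−3·12/31=274/31; d'=(-3−3·-48/31)/(274/31)=51/274
back: M3=51/274
back: M2=-48/31−12/31·51/274=-222/137
back: M1=12−1/4·-222/137=3399/274
M: M0=0, M1=3399/274, M2=-222/137, M3=51/274, M4=0
seg 0: a=5, c=M0/2=0, d=(M1−M0)/(6·1)=1133/548, b=Δ0−h0·(2M0+M1)/6=-4969/548
seg 1: a=-2, c=M1/2=3399/548, d=(M2−M1)/(6·1)=-1281/548, b=Δ1−h1·(2M1+M2)/6=-785/274
seg 2: a=-1, c=M2/2=-111/137, d=(M3−M2)/(6·3)=55/548, b=Δ2−h2·(2M2+M3)/6=1385/548
seg 3: a=2, c=M3/2=51/548, d=(M4−M3)/(6·2)=-17/1096, b=Δ3−h3·(2M3+M4)/6=103/274
t_q=17/4 → seg 2, τ=9/4; S=-1+1385/548·τ+-111/137·τ²+55/548·τ³=60607/35072

  seg 0: a=5 b=-4969/548 c=0 d=1133/548
  seg 1: a=-2 b=-785/274 c=3399/548 d=-1281/548
  seg 2: a=-1 b=1385/548 c=-111/137 d=55/548
  seg 3: a=2 b=103/274 c=51/548 d=-17/1096
S(17/4) = 60607/35072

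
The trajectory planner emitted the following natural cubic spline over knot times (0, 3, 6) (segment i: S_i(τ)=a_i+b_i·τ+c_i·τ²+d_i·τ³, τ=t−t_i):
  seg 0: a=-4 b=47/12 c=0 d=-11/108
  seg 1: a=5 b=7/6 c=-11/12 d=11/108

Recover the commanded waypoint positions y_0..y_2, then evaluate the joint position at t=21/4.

y_0=-4 y_1=5 y_2=3
S(21/4) = 1061/256

y_0 = S_0(0) = a_0 = -4
y_1 = S_1(0) = a_1 = 5
y_2 = S_1(3) = 3
t_q=21/4 is in segment 1 (τ=9/4); S_1(τ)=1061/256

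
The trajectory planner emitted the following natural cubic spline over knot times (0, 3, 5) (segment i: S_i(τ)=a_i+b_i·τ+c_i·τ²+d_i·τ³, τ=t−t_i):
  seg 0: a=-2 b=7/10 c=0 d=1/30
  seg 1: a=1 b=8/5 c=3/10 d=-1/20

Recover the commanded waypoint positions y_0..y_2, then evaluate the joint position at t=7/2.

y_0 = S_0(0) = a_0 = -2
y_1 = S_1(0) = a_1 = 1
y_2 = S_1(2) = 5
t_q=7/2 is in segment 1 (τ=1/2); S_1(τ)=299/160

y_0=-2 y_1=1 y_2=5
S(7/2) = 299/160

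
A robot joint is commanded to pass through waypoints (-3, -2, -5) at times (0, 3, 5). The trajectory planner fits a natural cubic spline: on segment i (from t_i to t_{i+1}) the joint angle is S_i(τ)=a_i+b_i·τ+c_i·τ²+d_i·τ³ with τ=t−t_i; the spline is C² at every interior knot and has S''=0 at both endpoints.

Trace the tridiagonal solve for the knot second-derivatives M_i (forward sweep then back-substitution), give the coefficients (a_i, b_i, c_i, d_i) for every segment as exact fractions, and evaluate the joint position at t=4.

  seg 0: a=-3 b=53/60 c=0 d=-11/180
  seg 1: a=-2 b=-23/30 c=-11/20 d=11/120
S(4) = -129/40

Δ: Δ0=1/3, Δ1=-3/2
row 1: diag=10, rhs=-11; c'=1/5, d'=-11/10
back: M1=-11/10
M: M0=0, M1=-11/10, M2=0
seg 0: a=-3, c=M0/2=0, d=(M1−M0)/(6·3)=-11/180, b=Δ0−h0·(2M0+M1)/6=53/60
seg 1: a=-2, c=M1/2=-11/20, d=(M2−M1)/(6·2)=11/120, b=Δ1−h1·(2M1+M2)/6=-23/30
t_q=4 → seg 1, τ=1; S=-2+-23/30·τ+-11/20·τ²+11/120·τ³=-129/40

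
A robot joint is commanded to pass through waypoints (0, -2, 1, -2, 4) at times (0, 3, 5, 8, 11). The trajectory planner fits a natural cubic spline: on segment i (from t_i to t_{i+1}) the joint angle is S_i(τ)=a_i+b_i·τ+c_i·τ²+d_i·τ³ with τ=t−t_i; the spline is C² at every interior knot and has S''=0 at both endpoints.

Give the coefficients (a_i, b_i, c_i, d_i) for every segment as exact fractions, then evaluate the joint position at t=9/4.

Δ: Δ0=-2/3, Δ1=3/2, Δ2=-1, Δ3=2
row 1: diag=10, rhs=13; c'=1/5, d'=13/10
row 2: denom=10−2·1/5=48/5; d'=(-15−2·13/10)/(48/5)=-11/6
row 3: denom=12−3·5/16=177/16; d'=(18−3·-11/6)/(177/16)=376/177
back: M3=376/177
back: M2=-11/6−5/16·376/177=-442/177
back: M1=13/10−1/5·-442/177=637/354
M: M0=0, M1=637/354, M2=-442/177, M3=376/177, M4=0
seg 0: a=0, c=M0/2=0, d=(M1−M0)/(6·3)=637/6372, b=Δ0−h0·(2M0+M1)/6=-1109/708
seg 1: a=-2, c=M1/2=637/708, d=(M2−M1)/(6·2)=-169/472, b=Δ1−h1·(2M1+M2)/6=401/354
seg 2: a=1, c=M2/2=-221/177, d=(M3−M2)/(6·3)=409/1593, b=Δ2−h2·(2M2+M3)/6=77/177
seg 3: a=-2, c=M3/2=188/177, d=(M4−M3)/(6·3)=-188/1593, b=Δ3−h3·(2M3+M4)/6=-22/177
t_q=9/4 → seg 0, τ=9/4; S=0+-1109/708·τ+0·τ²+637/6372·τ³=-36033/15104

  seg 0: a=0 b=-1109/708 c=0 d=637/6372
  seg 1: a=-2 b=401/354 c=637/708 d=-169/472
  seg 2: a=1 b=77/177 c=-221/177 d=409/1593
  seg 3: a=-2 b=-22/177 c=188/177 d=-188/1593
S(9/4) = -36033/15104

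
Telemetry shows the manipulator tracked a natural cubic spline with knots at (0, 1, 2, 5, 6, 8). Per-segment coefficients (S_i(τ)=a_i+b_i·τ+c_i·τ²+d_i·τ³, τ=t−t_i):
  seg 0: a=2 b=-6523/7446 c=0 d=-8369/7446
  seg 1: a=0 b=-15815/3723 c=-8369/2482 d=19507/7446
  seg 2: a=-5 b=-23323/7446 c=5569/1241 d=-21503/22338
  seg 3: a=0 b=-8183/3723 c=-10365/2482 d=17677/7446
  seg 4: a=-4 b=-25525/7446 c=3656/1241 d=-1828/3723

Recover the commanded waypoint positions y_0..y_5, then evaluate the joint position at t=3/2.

y_0=2 y_1=0 y_2=-5 y_3=0 y_4=-4 y_5=-3
S(3/2) = -52409/19856

y_0 = S_0(0) = a_0 = 2
y_1 = S_1(0) = a_1 = 0
y_2 = S_2(0) = a_2 = -5
y_3 = S_3(0) = a_3 = 0
y_4 = S_4(0) = a_4 = -4
y_5 = S_4(2) = -3
t_q=3/2 is in segment 1 (τ=1/2); S_1(τ)=-52409/19856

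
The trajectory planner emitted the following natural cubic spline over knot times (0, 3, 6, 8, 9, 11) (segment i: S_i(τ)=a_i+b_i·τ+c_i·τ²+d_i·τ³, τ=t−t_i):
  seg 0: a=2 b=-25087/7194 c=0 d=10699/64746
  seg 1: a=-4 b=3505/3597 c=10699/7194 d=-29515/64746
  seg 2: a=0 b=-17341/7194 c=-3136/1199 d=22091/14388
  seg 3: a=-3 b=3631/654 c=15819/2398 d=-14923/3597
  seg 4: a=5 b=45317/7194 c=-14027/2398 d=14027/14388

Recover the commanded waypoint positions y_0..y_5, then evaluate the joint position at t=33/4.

y_0 = S_0(0) = a_0 = 2
y_1 = S_1(0) = a_1 = -4
y_2 = S_2(0) = a_2 = 0
y_3 = S_3(0) = a_3 = -3
y_4 = S_4(0) = a_4 = 5
y_5 = S_4(2) = 2
t_q=33/4 is in segment 3 (τ=1/4); S_3(τ)=-97035/76736

y_0=2 y_1=-4 y_2=0 y_3=-3 y_4=5 y_5=2
S(33/4) = -97035/76736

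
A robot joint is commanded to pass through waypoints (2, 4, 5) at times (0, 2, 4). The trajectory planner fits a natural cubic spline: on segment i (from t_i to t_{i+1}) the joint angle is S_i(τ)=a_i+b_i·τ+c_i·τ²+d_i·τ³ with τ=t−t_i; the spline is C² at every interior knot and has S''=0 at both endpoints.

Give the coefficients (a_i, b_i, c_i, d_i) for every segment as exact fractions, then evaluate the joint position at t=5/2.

  seg 0: a=2 b=9/8 c=0 d=-1/32
  seg 1: a=4 b=3/4 c=-3/16 d=1/32
S(5/2) = 1109/256

Δ: Δ0=1, Δ1=1/2
row 1: diag=8, rhs=-3; c'=1/4, d'=-3/8
back: M1=-3/8
M: M0=0, M1=-3/8, M2=0
seg 0: a=2, c=M0/2=0, d=(M1−M0)/(6·2)=-1/32, b=Δ0−h0·(2M0+M1)/6=9/8
seg 1: a=4, c=M1/2=-3/16, d=(M2−M1)/(6·2)=1/32, b=Δ1−h1·(2M1+M2)/6=3/4
t_q=5/2 → seg 1, τ=1/2; S=4+3/4·τ+-3/16·τ²+1/32·τ³=1109/256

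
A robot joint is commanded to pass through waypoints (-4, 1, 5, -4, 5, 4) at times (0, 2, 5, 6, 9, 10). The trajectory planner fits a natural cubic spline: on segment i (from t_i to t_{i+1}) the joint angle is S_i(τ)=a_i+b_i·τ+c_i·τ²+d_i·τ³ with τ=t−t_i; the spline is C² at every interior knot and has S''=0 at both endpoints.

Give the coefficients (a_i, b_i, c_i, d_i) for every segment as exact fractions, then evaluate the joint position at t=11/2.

  seg 0: a=-4 b=521/306 c=0 d=61/306
  seg 1: a=1 b=1253/306 c=61/51 d=-1943/2754
  seg 2: a=5 b=-70/9 c=-1577/306 d=401/102
  seg 3: a=-4 b=-1925/306 c=1016/153 d=-3253/2754
  seg 4: a=5 b=254/153 c=-407/102 d=407/306
S(11/2) = 769/2448

Δ: Δ0=5/2, Δ1=4/3, Δ2=-9, Δ3=3, Δ4=-1
row 1: diag=10, rhs=-7; c'=3/10, d'=-7/10
row 2: denom=8−3·3/10=71/10; d'=(-62−3·-7/10)/(71/10)=-599/71
row 3: denom=8−1·10/71=558/71; d'=(72−1·-599/71)/(558/71)=5711/558
row 4: denom=8−3·71/186=425/62; d'=(-24−3·5711/558)/(425/62)=-407/51
back: M4=-407/51
back: M3=5711/558−71/186·-407/51=2032/153
back: M2=-599/71−10/71·2032/153=-1577/153
back: M1=-7/10−3/10·-1577/153=122/51
M: M0=0, M1=122/51, M2=-1577/153, M3=2032/153, M4=-407/51, M5=0
seg 0: a=-4, c=M0/2=0, d=(M1−M0)/(6·2)=61/306, b=Δ0−h0·(2M0+M1)/6=521/306
seg 1: a=1, c=M1/2=61/51, d=(M2−M1)/(6·3)=-1943/2754, b=Δ1−h1·(2M1+M2)/6=1253/306
seg 2: a=5, c=M2/2=-1577/306, d=(M3−M2)/(6·1)=401/102, b=Δ2−h2·(2M2+M3)/6=-70/9
seg 3: a=-4, c=M3/2=1016/153, d=(M4−M3)/(6·3)=-3253/2754, b=Δ3−h3·(2M3+M4)/6=-1925/306
seg 4: a=5, c=M4/2=-407/102, d=(M5−M4)/(6·1)=407/306, b=Δ4−h4·(2M4+M5)/6=254/153
t_q=11/2 → seg 2, τ=1/2; S=5+-70/9·τ+-1577/306·τ²+401/102·τ³=769/2448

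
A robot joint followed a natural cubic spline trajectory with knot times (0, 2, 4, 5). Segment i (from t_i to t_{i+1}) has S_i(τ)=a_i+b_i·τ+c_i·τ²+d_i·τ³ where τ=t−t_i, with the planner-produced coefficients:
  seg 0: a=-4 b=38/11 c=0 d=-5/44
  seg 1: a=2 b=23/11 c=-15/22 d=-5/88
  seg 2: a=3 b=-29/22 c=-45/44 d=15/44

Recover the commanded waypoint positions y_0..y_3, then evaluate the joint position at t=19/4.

y_0=-4 y_1=2 y_2=3 y_3=1
S(19/4) = 4449/2816

y_0 = S_0(0) = a_0 = -4
y_1 = S_1(0) = a_1 = 2
y_2 = S_2(0) = a_2 = 3
y_3 = S_2(1) = 1
t_q=19/4 is in segment 2 (τ=3/4); S_2(τ)=4449/2816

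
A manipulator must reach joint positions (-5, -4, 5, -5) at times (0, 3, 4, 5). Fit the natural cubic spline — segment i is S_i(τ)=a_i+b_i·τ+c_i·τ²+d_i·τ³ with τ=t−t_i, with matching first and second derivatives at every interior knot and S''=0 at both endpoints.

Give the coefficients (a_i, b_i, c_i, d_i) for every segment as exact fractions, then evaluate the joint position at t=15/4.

  seg 0: a=-5 b=-452/93 c=0 d=161/279
  seg 1: a=-4 b=997/93 c=161/31 d=-643/93
  seg 2: a=5 b=34/93 c=-482/31 d=482/93
S(15/4) = 8025/1984

Δ: Δ0=1/3, Δ1=9, Δ2=-10
row 1: diag=8, rhs=52; c'=1/8, d'=13/2
row 2: denom=4−1·1/8=31/8; d'=(-114−1·13/2)/(31/8)=-964/31
back: M2=-964/31
back: M1=13/2−1/8·-964/31=322/31
M: M0=0, M1=322/31, M2=-964/31, M3=0
seg 0: a=-5, c=M0/2=0, d=(M1−M0)/(6·3)=161/279, b=Δ0−h0·(2M0+M1)/6=-452/93
seg 1: a=-4, c=M1/2=161/31, d=(M2−M1)/(6·1)=-643/93, b=Δ1−h1·(2M1+M2)/6=997/93
seg 2: a=5, c=M2/2=-482/31, d=(M3−M2)/(6·1)=482/93, b=Δ2−h2·(2M2+M3)/6=34/93
t_q=15/4 → seg 1, τ=3/4; S=-4+997/93·τ+161/31·τ²+-643/93·τ³=8025/1984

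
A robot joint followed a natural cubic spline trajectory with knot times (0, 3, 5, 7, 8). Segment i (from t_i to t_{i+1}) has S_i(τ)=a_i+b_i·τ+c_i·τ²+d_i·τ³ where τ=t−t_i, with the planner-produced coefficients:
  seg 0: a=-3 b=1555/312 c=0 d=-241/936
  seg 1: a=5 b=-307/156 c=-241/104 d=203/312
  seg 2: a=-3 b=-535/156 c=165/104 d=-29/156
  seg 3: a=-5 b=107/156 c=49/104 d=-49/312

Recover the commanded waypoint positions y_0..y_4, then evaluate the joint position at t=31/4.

y_0 = S_0(0) = a_0 = -3
y_1 = S_1(0) = a_1 = 5
y_2 = S_2(0) = a_2 = -3
y_3 = S_3(0) = a_3 = -5
y_4 = S_3(1) = -4
t_q=31/4 is in segment 3 (τ=3/4); S_3(τ)=-28533/6656

y_0=-3 y_1=5 y_2=-3 y_3=-5 y_4=-4
S(31/4) = -28533/6656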